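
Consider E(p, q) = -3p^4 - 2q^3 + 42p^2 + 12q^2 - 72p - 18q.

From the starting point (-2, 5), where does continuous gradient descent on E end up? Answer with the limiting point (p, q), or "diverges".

diverges

E is separable, so gradient descent decouples: p follows -∂E/∂p, q follows -∂E/∂q.
∂E/∂p = -12(p - 2)(p - 1)(p + 3); at p=-2 this is -144, so p increases.
∂E/∂q = -6(q - 3)(q - 1); at q=5 this is -48, so q increases.
The q-coordinate has no critical point in that direction and runs off to infinity.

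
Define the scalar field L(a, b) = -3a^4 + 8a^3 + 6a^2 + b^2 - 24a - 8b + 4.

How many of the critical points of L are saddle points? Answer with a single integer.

L separates as a function of a plus a function of b, so ∇L=0 decouples.
∂L/∂a = -12(a - 2)(a - 1)(a + 1) = 0 at a ∈ {-1, 1, 2}; ∂L/∂b = 2(b - 4) = 0 at b ∈ {4}.
The Hessian is diagonal: diag(L_aa, L_bb). Second derivatives: L_aa(-1)=-72, L_aa(1)=24, L_aa(2)=-36; L_bb(4)=2.
Saddle points occur where the two diagonal entries have opposite signs: (-1, 4), (2, 4). Count: 2.

2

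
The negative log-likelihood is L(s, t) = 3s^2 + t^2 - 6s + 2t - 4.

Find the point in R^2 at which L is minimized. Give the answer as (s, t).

L(s,t) separates as P(s) + Q(t) − 4, so its minimum is min P + min Q − 4.
P'(s) = 6s - 6 vanishes at s ∈ {1}; Q'(t) = 2(t + 1) vanishes at t ∈ {-1}.
Local minima of P (where P''>0): P(1)=-3. Local minima of Q: Q(-1)=-1.
So the global minimum of L is P(1) + Q(-1) − 4 = -3 − 1 − 4 = -8, attained at (1, -1).

(1, -1)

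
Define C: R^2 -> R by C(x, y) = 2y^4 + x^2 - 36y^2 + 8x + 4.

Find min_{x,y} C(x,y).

C(x,y) separates as P(x) + Q(y) + 4, so its minimum is min P + min Q + 4.
P'(x) = 2x + 8 vanishes at x ∈ {-4}; Q'(y) = 8y(y - 3)(y + 3) vanishes at y ∈ {-3, 0, 3}.
Local minima of P (where P''>0): P(-4)=-16. Local minima of Q: Q(-3)=-162, Q(3)=-162.
So the global minimum of C is P(-4) + Q(-3) + 4 = -16 − 162 + 4 = -174, attained at (-4, -3).

-174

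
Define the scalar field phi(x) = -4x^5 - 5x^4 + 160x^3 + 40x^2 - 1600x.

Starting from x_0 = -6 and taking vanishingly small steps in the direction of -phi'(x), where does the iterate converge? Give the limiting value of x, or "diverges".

phi'(x) = -20(x - 4)(x - 2)(x + 2)(x + 5), so phi'(-6) = -6400.
Gradient descent moves in the -phi' direction, i.e. x is increasing.
The nearest critical point in that direction is x = -5, where phi'' = 3780 > 0 (a local minimum). The iterate converges there.

-5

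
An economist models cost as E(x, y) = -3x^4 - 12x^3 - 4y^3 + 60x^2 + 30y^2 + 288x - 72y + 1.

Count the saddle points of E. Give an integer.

3

E separates as a function of x plus a function of y, so ∇E=0 decouples.
∂E/∂x = -12(x - 3)(x + 2)(x + 4) = 0 at x ∈ {-4, -2, 3}; ∂E/∂y = -12(y - 3)(y - 2) = 0 at y ∈ {2, 3}.
The Hessian is diagonal: diag(E_xx, E_yy). Second derivatives: E_xx(-4)=-168, E_xx(-2)=120, E_xx(3)=-420; E_yy(2)=12, E_yy(3)=-12.
Saddle points occur where the two diagonal entries have opposite signs: (-4, 2), (-2, 3), (3, 2). Count: 3.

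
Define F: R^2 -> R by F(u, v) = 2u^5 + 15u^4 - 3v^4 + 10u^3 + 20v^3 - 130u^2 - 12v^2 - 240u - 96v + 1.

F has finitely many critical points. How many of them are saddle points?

F separates as a function of u plus a function of v, so ∇F=0 decouples.
∂F/∂u = 10(u - 2)(u + 1)(u + 3)(u + 4) = 0 at u ∈ {-4, -3, -1, 2}; ∂F/∂v = -12(v - 4)(v - 2)(v + 1) = 0 at v ∈ {-1, 2, 4}.
The Hessian is diagonal: diag(F_uu, F_vv). Second derivatives: F_uu(-4)=-180, F_uu(-3)=100, F_uu(-1)=-180, F_uu(2)=900; F_vv(-1)=-180, F_vv(2)=72, F_vv(4)=-120.
Saddle points occur where the two diagonal entries have opposite signs: (-4, 2), (-3, -1), (-3, 4), (-1, 2), (2, -1), (2, 4). Count: 6.

6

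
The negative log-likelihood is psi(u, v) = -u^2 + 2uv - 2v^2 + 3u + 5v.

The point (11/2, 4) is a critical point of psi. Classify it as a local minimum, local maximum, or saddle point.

The Hessian of psi is constant: H = [[-2, 2], [2, -4]].
det(H) = (-2)·(-4) − 2² = 4.
det(H) > 0 and tr(H) = -6 < 0, so H is negative definite and the point is a local maximum.

local maximum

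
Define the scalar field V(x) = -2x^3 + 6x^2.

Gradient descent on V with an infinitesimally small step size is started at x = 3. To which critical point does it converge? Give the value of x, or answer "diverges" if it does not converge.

V'(x) = -6x(x - 2), so V'(3) = -18.
Gradient descent moves in the -V' direction, i.e. x is increasing.
There is no critical point above x=3, and V' keeps the same sign, so the iterate runs off to +∞.

diverges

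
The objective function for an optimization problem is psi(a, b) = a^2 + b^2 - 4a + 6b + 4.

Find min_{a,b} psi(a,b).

psi(a,b) separates as P(a) + Q(b) + 4, so its minimum is min P + min Q + 4.
P'(a) = 2a - 4 vanishes at a ∈ {2}; Q'(b) = 2b + 6 vanishes at b ∈ {-3}.
Local minima of P (where P''>0): P(2)=-4. Local minima of Q: Q(-3)=-9.
So the global minimum of psi is P(2) + Q(-3) + 4 = -4 − 9 + 4 = -9, attained at (2, -3).

-9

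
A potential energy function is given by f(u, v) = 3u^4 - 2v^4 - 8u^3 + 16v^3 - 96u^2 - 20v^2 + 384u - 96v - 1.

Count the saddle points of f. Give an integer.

5

f separates as a function of u plus a function of v, so ∇f=0 decouples.
∂f/∂u = 12(u - 4)(u - 2)(u + 4) = 0 at u ∈ {-4, 2, 4}; ∂f/∂v = -8(v - 4)(v - 3)(v + 1) = 0 at v ∈ {-1, 3, 4}.
The Hessian is diagonal: diag(f_uu, f_vv). Second derivatives: f_uu(-4)=576, f_uu(2)=-144, f_uu(4)=192; f_vv(-1)=-160, f_vv(3)=32, f_vv(4)=-40.
Saddle points occur where the two diagonal entries have opposite signs: (-4, -1), (-4, 4), (2, 3), (4, -1), (4, 4). Count: 5.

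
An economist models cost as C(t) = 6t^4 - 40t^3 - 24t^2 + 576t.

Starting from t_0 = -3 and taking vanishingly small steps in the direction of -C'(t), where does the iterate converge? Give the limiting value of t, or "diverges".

C'(t) = 24(t - 4)(t - 3)(t + 2), so C'(-3) = -1008.
Gradient descent moves in the -C' direction, i.e. t is increasing.
The nearest critical point in that direction is t = -2, where C'' = 720 > 0 (a local minimum). The iterate converges there.

-2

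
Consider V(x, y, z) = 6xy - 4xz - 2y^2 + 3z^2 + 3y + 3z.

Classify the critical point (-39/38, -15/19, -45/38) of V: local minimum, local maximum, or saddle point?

The Hessian is constant: H = [[0, 6, -4], [6, -4, 0], [-4, 0, 6]].
Leading principal minors: Δ₁ = 0, Δ₂ = -36, Δ₃ = -152.
The minors fit neither the all-positive nor the alternating-sign pattern, so H is indefinite: a saddle point.

saddle point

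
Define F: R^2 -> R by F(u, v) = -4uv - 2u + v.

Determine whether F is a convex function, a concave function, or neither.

F is quadratic, so its Hessian is the constant matrix H = [[0, -4], [-4, 0]].
det(H) = -16, tr(H) = 0.
det(H) < 0, so H is indefinite: neither convex nor concave.

neither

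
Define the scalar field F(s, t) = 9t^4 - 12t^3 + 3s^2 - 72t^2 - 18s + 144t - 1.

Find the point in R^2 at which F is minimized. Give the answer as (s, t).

F(s,t) separates as P(s) + Q(t) − 1, so its minimum is min P + min Q − 1.
P'(s) = 6s - 18 vanishes at s ∈ {3}; Q'(t) = 36(t - 2)(t - 1)(t + 2) vanishes at t ∈ {-2, 1, 2}.
Local minima of P (where P''>0): P(3)=-27. Local minima of Q: Q(-2)=-336, Q(2)=48.
So the global minimum of F is P(3) + Q(-2) − 1 = -27 − 336 − 1 = -364, attained at (3, -2).

(3, -2)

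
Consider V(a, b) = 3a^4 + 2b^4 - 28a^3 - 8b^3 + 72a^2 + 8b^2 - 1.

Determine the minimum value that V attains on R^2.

-1

V(a,b) separates as P(a) + Q(b) − 1, so its minimum is min P + min Q − 1.
P'(a) = 12a(a - 4)(a - 3) vanishes at a ∈ {0, 3, 4}; Q'(b) = 8b(b - 2)(b - 1) vanishes at b ∈ {0, 1, 2}.
Local minima of P (where P''>0): P(0)=0, P(4)=128. Local minima of Q: Q(0)=0, Q(2)=0.
So the global minimum of V is P(0) + Q(0) − 1 = 0 + 0 − 1 = -1, attained at (0, 0).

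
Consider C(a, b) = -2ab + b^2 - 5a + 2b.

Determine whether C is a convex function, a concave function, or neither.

C is quadratic, so its Hessian is the constant matrix H = [[0, -2], [-2, 2]].
det(H) = -4, tr(H) = 2.
det(H) < 0, so H is indefinite: neither convex nor concave.

neither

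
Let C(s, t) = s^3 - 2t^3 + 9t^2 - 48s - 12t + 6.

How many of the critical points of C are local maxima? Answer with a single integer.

C separates as a function of s plus a function of t, so ∇C=0 decouples.
∂C/∂s = 3(s - 4)(s + 4) = 0 at s ∈ {-4, 4}; ∂C/∂t = -6(t - 2)(t - 1) = 0 at t ∈ {1, 2}.
The Hessian is diagonal: diag(C_ss, C_tt). Second derivatives: C_ss(-4)=-24, C_ss(4)=24; C_tt(1)=6, C_tt(2)=-6.
Local maxima occur where both diagonal entries negative: (-4, 2). Count: 1.

1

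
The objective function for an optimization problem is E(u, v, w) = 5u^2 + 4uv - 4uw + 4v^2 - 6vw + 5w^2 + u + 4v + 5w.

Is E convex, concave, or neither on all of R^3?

E is quadratic, so its Hessian is the constant matrix H = [[10, 4, -4], [4, 8, -6], [-4, -6, 10]].
Leading principal minors: 10, 64, 344.
All positive ⇒ H ≻ 0 ⇒ convex.

convex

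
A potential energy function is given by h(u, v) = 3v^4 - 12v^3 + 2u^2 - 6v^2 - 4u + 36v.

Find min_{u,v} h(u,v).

-29

h(u,v) separates as P(u) + Q(v), so its minimum is min P + min Q.
P'(u) = 4u - 4 vanishes at u ∈ {1}; Q'(v) = 12(v - 3)(v - 1)(v + 1) vanishes at v ∈ {-1, 1, 3}.
Local minima of P (where P''>0): P(1)=-2. Local minima of Q: Q(-1)=-27, Q(3)=-27.
So the global minimum of h is P(1) + Q(-1) = -2 − 27 = -29, attained at (1, -1).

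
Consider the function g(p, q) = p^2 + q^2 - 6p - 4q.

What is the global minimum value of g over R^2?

-13

g(p,q) separates as A(p) + B(q), so its minimum is min A + min B.
A'(p) = 2p - 6 vanishes at p ∈ {3}; B'(q) = 2q - 4 vanishes at q ∈ {2}.
Local minima of A (where A''>0): A(3)=-9. Local minima of B: B(2)=-4.
So the global minimum of g is A(3) + B(2) = -9 − 4 = -13, attained at (3, 2).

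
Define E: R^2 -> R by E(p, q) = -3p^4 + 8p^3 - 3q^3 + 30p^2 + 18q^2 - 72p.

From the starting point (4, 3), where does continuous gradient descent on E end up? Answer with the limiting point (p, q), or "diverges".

diverges

E is separable, so gradient descent decouples: p follows -∂E/∂p, q follows -∂E/∂q.
∂E/∂p = -12(p - 3)(p - 1)(p + 2); at p=4 this is -216, so p increases.
∂E/∂q = -9q(q - 4); at q=3 this is 27, so q decreases.
The p-coordinate has no critical point in that direction and runs off to infinity.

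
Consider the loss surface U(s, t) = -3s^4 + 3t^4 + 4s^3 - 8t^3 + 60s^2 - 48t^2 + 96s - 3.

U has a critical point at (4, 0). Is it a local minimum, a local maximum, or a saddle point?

The mixed partial ∂²U/∂s∂t is 0, so the Hessian at any point is diag(U_ss, U_tt) = diag(12(-3s^2 + 2s + 10), 12(3t^2 - 4t - 8)).
At (4, 0): H = diag(-360, -96).
Both eigenvalues are negative, so H is negative definite: a local maximum.

local maximum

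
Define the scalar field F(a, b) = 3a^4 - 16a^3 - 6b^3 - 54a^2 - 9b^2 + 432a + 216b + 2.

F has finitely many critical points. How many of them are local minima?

F separates as a function of a plus a function of b, so ∇F=0 decouples.
∂F/∂a = 12(a - 4)(a - 3)(a + 3) = 0 at a ∈ {-3, 3, 4}; ∂F/∂b = -18(b - 3)(b + 4) = 0 at b ∈ {-4, 3}.
The Hessian is diagonal: diag(F_aa, F_bb). Second derivatives: F_aa(-3)=504, F_aa(3)=-72, F_aa(4)=84; F_bb(-4)=126, F_bb(3)=-126.
Local minima occur where both diagonal entries positive: (-3, -4), (4, -4). Count: 2.

2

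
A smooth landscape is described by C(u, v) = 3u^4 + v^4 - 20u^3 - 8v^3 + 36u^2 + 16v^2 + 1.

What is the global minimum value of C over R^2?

C(u,v) separates as P(u) + Q(v) + 1, so its minimum is min P + min Q + 1.
P'(u) = 12u(u - 3)(u - 2) vanishes at u ∈ {0, 2, 3}; Q'(v) = 4v(v - 4)(v - 2) vanishes at v ∈ {0, 2, 4}.
Local minima of P (where P''>0): P(0)=0, P(3)=27. Local minima of Q: Q(0)=0, Q(4)=0.
So the global minimum of C is P(0) + Q(0) + 1 = 0 + 0 + 1 = 1, attained at (0, 0).

1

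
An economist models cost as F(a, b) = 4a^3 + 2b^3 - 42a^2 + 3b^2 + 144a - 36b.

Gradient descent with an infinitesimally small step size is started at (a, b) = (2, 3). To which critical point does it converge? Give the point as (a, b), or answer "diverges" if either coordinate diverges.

F is separable, so gradient descent decouples: a follows -∂F/∂a, b follows -∂F/∂b.
∂F/∂a = 12(a - 4)(a - 3); at a=2 this is 24, so a decreases.
∂F/∂b = 6(b - 2)(b + 3); at b=3 this is 36, so b decreases.
The a-coordinate has no critical point in that direction and runs off to infinity.

diverges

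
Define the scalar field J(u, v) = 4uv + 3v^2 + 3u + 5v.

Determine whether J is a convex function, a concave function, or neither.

J is quadratic, so its Hessian is the constant matrix H = [[0, 4], [4, 6]].
det(H) = -16, tr(H) = 6.
det(H) < 0, so H is indefinite: neither convex nor concave.

neither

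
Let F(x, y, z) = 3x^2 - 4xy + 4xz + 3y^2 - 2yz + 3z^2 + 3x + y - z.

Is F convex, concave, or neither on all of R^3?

F is quadratic, so its Hessian is the constant matrix H = [[6, -4, 4], [-4, 6, -2], [4, -2, 6]].
Leading principal minors: 6, 20, 64.
All positive ⇒ H ≻ 0 ⇒ convex.

convex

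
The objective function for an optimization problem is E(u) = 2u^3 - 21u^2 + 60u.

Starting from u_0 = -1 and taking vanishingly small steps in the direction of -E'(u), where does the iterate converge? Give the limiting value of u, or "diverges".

diverges

E'(u) = 6(u - 5)(u - 2), so E'(-1) = 108.
Gradient descent moves in the -E' direction, i.e. u is decreasing.
There is no critical point below u=-1, and E' keeps the same sign, so the iterate runs off to −∞.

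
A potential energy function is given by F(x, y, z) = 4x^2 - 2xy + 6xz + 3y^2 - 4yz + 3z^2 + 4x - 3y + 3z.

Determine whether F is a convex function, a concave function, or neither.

convex

F is quadratic, so its Hessian is the constant matrix H = [[8, -2, 6], [-2, 6, -4], [6, -4, 6]].
Leading principal minors: 8, 44, 16.
All positive ⇒ H ≻ 0 ⇒ convex.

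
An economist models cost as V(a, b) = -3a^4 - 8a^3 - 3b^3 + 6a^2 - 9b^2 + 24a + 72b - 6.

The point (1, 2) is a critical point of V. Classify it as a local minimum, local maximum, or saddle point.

The mixed partial ∂²V/∂a∂b is 0, so the Hessian at any point is diag(V_aa, V_bb) = diag(12(-3a^2 - 4a + 1), -18(b + 1)).
At (1, 2): H = diag(-72, -54).
Both eigenvalues are negative, so H is negative definite: a local maximum.

local maximum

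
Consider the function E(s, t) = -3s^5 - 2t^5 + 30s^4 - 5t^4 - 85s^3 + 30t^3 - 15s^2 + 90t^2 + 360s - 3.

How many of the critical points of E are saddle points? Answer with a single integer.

8

E separates as a function of s plus a function of t, so ∇E=0 decouples.
∂E/∂s = -15(s - 4)(s - 3)(s - 2)(s + 1) = 0 at s ∈ {-1, 2, 3, 4}; ∂E/∂t = -10t(t - 3)(t + 2)(t + 3) = 0 at t ∈ {-3, -2, 0, 3}.
The Hessian is diagonal: diag(E_ss, E_tt). Second derivatives: E_ss(-1)=900, E_ss(2)=-90, E_ss(3)=60, E_ss(4)=-150; E_tt(-3)=180, E_tt(-2)=-100, E_tt(0)=180, E_tt(3)=-900.
Saddle points occur where the two diagonal entries have opposite signs: (-1, -2), (-1, 3), (2, -3), (2, 0), (3, -2), (3, 3), (4, -3), (4, 0). Count: 8.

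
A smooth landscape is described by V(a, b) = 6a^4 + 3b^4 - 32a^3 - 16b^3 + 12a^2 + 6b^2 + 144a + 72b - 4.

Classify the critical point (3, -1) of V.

local minimum

The mixed partial ∂²V/∂a∂b is 0, so the Hessian at any point is diag(V_aa, V_bb) = diag(24(3a^2 - 8a + 1), 12(3b^2 - 8b + 1)).
At (3, -1): H = diag(96, 144).
Both eigenvalues are positive, so H is positive definite: a local minimum.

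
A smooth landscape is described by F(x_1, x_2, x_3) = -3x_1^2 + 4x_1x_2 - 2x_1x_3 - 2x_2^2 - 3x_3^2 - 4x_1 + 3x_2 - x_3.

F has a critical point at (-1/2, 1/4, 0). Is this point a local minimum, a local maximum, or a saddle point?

local maximum

The Hessian is constant: H = [[-6, 4, -2], [4, -4, 0], [-2, 0, -6]].
Leading principal minors: Δ₁ = -6, Δ₂ = 8, Δ₃ = -32.
The minors alternate sign starting negative (−, +, −), so H is negative definite: a local maximum.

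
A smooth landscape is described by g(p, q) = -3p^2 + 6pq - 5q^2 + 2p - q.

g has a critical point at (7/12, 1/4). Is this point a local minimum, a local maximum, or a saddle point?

The Hessian of g is constant: H = [[-6, 6], [6, -10]].
det(H) = (-6)·(-10) − 6² = 24.
det(H) > 0 and tr(H) = -16 < 0, so H is negative definite and the point is a local maximum.

local maximum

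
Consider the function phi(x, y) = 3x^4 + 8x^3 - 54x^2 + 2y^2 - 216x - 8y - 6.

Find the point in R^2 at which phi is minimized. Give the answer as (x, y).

(3, 2)

phi(x,y) separates as P(x) + Q(y) − 6, so its minimum is min P + min Q − 6.
P'(x) = 12(x - 3)(x + 2)(x + 3) vanishes at x ∈ {-3, -2, 3}; Q'(y) = 4y - 8 vanishes at y ∈ {2}.
Local minima of P (where P''>0): P(-3)=189, P(3)=-675. Local minima of Q: Q(2)=-8.
So the global minimum of phi is P(3) + Q(2) − 6 = -675 − 8 − 6 = -689, attained at (3, 2).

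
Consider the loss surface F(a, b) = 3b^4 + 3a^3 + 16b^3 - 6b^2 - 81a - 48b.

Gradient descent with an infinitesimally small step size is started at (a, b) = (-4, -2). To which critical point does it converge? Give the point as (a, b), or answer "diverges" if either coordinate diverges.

F is separable, so gradient descent decouples: a follows -∂F/∂a, b follows -∂F/∂b.
∂F/∂a = 9(a - 3)(a + 3); at a=-4 this is 63, so a decreases.
∂F/∂b = 12(b - 1)(b + 1)(b + 4); at b=-2 this is 72, so b decreases.
The a-coordinate has no critical point in that direction and runs off to infinity.

diverges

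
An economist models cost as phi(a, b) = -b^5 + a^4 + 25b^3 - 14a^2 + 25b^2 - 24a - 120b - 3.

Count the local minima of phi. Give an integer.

phi separates as a function of a plus a function of b, so ∇phi=0 decouples.
∂phi/∂a = 4(a - 3)(a + 1)(a + 2) = 0 at a ∈ {-2, -1, 3}; ∂phi/∂b = -5(b - 4)(b - 1)(b + 2)(b + 3) = 0 at b ∈ {-3, -2, 1, 4}.
The Hessian is diagonal: diag(phi_aa, phi_bb). Second derivatives: phi_aa(-2)=20, phi_aa(-1)=-16, phi_aa(3)=80; phi_bb(-3)=140, phi_bb(-2)=-90, phi_bb(1)=180, phi_bb(4)=-630.
Local minima occur where both diagonal entries positive: (-2, -3), (-2, 1), (3, -3), (3, 1). Count: 4.

4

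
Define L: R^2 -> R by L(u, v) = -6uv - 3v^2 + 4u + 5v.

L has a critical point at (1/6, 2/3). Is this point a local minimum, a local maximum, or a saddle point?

The Hessian of L is constant: H = [[0, -6], [-6, -6]].
det(H) = 0·(-6) − (-6)² = -36.
Since det(H) < 0, H is indefinite and the critical point is a saddle point.

saddle point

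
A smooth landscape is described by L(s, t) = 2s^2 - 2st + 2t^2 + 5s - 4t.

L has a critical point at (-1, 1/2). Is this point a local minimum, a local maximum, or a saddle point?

local minimum

The Hessian of L is constant: H = [[4, -2], [-2, 4]].
det(H) = 4·4 − (-2)² = 12.
det(H) > 0 and tr(H) = 8 > 0, so H is positive definite and the point is a local minimum.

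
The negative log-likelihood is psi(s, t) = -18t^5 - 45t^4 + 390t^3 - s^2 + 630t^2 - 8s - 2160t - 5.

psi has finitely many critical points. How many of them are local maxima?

2

psi separates as a function of s plus a function of t, so ∇psi=0 decouples.
∂psi/∂s = -2(s + 4) = 0 at s ∈ {-4}; ∂psi/∂t = -90(t - 3)(t - 1)(t + 2)(t + 4) = 0 at t ∈ {-4, -2, 1, 3}.
The Hessian is diagonal: diag(psi_ss, psi_tt). Second derivatives: psi_ss(-4)=-2; psi_tt(-4)=6300, psi_tt(-2)=-2700, psi_tt(1)=2700, psi_tt(3)=-6300.
Local maxima occur where both diagonal entries negative: (-4, -2), (-4, 3). Count: 2.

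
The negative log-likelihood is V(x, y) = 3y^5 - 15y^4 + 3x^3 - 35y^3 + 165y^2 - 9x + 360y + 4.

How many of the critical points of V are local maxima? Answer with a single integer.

2

V separates as a function of x plus a function of y, so ∇V=0 decouples.
∂V/∂x = 9(x - 1)(x + 1) = 0 at x ∈ {-1, 1}; ∂V/∂y = 15(y - 4)(y - 3)(y + 1)(y + 2) = 0 at y ∈ {-2, -1, 3, 4}.
The Hessian is diagonal: diag(V_xx, V_yy). Second derivatives: V_xx(-1)=-18, V_xx(1)=18; V_yy(-2)=-450, V_yy(-1)=300, V_yy(3)=-300, V_yy(4)=450.
Local maxima occur where both diagonal entries negative: (-1, -2), (-1, 3). Count: 2.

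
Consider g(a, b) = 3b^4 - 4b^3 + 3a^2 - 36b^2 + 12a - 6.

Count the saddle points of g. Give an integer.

g separates as a function of a plus a function of b, so ∇g=0 decouples.
∂g/∂a = 6(a + 2) = 0 at a ∈ {-2}; ∂g/∂b = 12b(b - 3)(b + 2) = 0 at b ∈ {-2, 0, 3}.
The Hessian is diagonal: diag(g_aa, g_bb). Second derivatives: g_aa(-2)=6; g_bb(-2)=120, g_bb(0)=-72, g_bb(3)=180.
Saddle points occur where the two diagonal entries have opposite signs: (-2, 0). Count: 1.

1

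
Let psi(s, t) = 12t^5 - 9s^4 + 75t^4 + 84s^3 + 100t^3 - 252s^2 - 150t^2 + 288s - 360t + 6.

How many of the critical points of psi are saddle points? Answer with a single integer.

6

psi separates as a function of s plus a function of t, so ∇psi=0 decouples.
∂psi/∂s = -36(s - 4)(s - 2)(s - 1) = 0 at s ∈ {1, 2, 4}; ∂psi/∂t = 60(t - 1)(t + 1)(t + 2)(t + 3) = 0 at t ∈ {-3, -2, -1, 1}.
The Hessian is diagonal: diag(psi_ss, psi_tt). Second derivatives: psi_ss(1)=-108, psi_ss(2)=72, psi_ss(4)=-216; psi_tt(-3)=-480, psi_tt(-2)=180, psi_tt(-1)=-240, psi_tt(1)=1440.
Saddle points occur where the two diagonal entries have opposite signs: (1, -2), (1, 1), (2, -3), (2, -1), (4, -2), (4, 1). Count: 6.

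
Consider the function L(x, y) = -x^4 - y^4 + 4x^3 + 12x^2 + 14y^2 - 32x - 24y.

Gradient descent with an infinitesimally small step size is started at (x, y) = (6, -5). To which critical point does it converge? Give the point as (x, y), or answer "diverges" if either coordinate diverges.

diverges

L is separable, so gradient descent decouples: x follows -∂L/∂x, y follows -∂L/∂y.
∂L/∂x = -4(x - 4)(x - 1)(x + 2); at x=6 this is -320, so x increases.
∂L/∂y = -4(y - 2)(y - 1)(y + 3); at y=-5 this is 336, so y decreases.
The x-coordinate has no critical point in that direction and runs off to infinity.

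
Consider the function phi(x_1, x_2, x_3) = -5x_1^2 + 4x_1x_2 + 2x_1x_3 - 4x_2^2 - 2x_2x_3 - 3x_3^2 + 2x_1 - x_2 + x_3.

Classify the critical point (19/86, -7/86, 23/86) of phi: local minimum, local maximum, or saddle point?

The Hessian is constant: H = [[-10, 4, 2], [4, -8, -2], [2, -2, -6]].
Leading principal minors: Δ₁ = -10, Δ₂ = 64, Δ₃ = -344.
The minors alternate sign starting negative (−, +, −), so H is negative definite: a local maximum.

local maximum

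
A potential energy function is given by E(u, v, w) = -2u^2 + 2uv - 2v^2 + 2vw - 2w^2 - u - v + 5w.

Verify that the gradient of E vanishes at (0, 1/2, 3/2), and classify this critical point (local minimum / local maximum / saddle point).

local maximum

∇E = (-4u + 2v - 1, 2u - 4v + 2w - 1, 2v - 4w + 5); substituting (0, 1/2, 3/2) gives ∇E = (0, 0, 0), so (0, 1/2, 3/2) is indeed a critical point.
The Hessian is constant: H = [[-4, 2, 0], [2, -4, 2], [0, 2, -4]].
Leading principal minors: Δ₁ = -4, Δ₂ = 12, Δ₃ = -32.
The minors alternate sign starting negative (−, +, −), so H is negative definite: a local maximum.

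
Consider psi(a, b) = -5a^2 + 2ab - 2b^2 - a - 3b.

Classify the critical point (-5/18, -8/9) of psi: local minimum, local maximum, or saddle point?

local maximum

The Hessian of psi is constant: H = [[-10, 2], [2, -4]].
det(H) = (-10)·(-4) − 2² = 36.
det(H) > 0 and tr(H) = -14 < 0, so H is negative definite and the point is a local maximum.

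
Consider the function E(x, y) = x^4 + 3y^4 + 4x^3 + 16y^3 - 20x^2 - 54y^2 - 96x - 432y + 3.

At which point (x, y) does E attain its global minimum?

E(x,y) separates as P(x) + Q(y) + 3, so its minimum is min P + min Q + 3.
P'(x) = 4(x - 3)(x + 2)(x + 4) vanishes at x ∈ {-4, -2, 3}; Q'(y) = 12(y - 3)(y + 3)(y + 4) vanishes at y ∈ {-4, -3, 3}.
Local minima of P (where P''>0): P(-4)=64, P(3)=-279. Local minima of Q: Q(-4)=608, Q(3)=-1107.
So the global minimum of E is P(3) + Q(3) + 3 = -279 − 1107 + 3 = -1383, attained at (3, 3).

(3, 3)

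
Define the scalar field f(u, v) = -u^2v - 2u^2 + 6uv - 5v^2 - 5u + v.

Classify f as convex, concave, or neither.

neither

The term -u^2v is cubic, so the Hessian is not constant.
∂²f/∂u² = -2v - 4, which takes both signs as v varies (negative for sufficiently large v). A diagonal entry of the Hessian changing sign means the Hessian is neither positive- nor negative-semidefinite on all of R^2.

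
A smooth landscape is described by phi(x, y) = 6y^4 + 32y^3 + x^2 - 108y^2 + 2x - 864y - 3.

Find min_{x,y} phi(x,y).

-2218

phi(x,y) separates as P(x) + Q(y) − 3, so its minimum is min P + min Q − 3.
P'(x) = 2x + 2 vanishes at x ∈ {-1}; Q'(y) = 24(y - 3)(y + 3)(y + 4) vanishes at y ∈ {-4, -3, 3}.
Local minima of P (where P''>0): P(-1)=-1. Local minima of Q: Q(-4)=1216, Q(3)=-2214.
So the global minimum of phi is P(-1) + Q(3) − 3 = -1 − 2214 − 3 = -2218, attained at (-1, 3).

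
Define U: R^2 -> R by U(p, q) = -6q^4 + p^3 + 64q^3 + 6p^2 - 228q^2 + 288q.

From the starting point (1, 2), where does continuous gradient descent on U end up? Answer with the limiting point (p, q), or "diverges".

(0, 3)

U is separable, so gradient descent decouples: p follows -∂U/∂p, q follows -∂U/∂q.
∂U/∂p = 3p(p + 4); at p=1 this is 15, so p decreases.
∂U/∂q = -24(q - 4)(q - 3)(q - 1); at q=2 this is -48, so q increases.
p converges to its nearest critical value 0 (a local min of the p-part); q converges to 3. The iterate converges to (0, 3).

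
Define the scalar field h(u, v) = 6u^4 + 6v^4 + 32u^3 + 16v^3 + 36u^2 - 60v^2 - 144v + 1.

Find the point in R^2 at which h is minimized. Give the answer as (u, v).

(-3, 2)

h(u,v) separates as P(u) + Q(v) + 1, so its minimum is min P + min Q + 1.
P'(u) = 24u(u + 1)(u + 3) vanishes at u ∈ {-3, -1, 0}; Q'(v) = 24(v - 2)(v + 1)(v + 3) vanishes at v ∈ {-3, -1, 2}.
Local minima of P (where P''>0): P(-3)=-54, P(0)=0. Local minima of Q: Q(-3)=-54, Q(2)=-304.
So the global minimum of h is P(-3) + Q(2) + 1 = -54 − 304 + 1 = -357, attained at (-3, 2).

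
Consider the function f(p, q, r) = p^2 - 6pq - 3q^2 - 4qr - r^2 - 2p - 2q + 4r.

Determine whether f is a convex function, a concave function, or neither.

f is quadratic, so its Hessian is the constant matrix H = [[2, -6, 0], [-6, -6, -4], [0, -4, -2]].
Leading principal minors: 2, -48, 64.
Neither pattern holds ⇒ H is indefinite ⇒ neither convex nor concave.

neither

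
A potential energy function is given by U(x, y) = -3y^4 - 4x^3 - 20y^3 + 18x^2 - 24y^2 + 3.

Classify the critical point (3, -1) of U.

saddle point

The mixed partial ∂²U/∂x∂y is 0, so the Hessian at any point is diag(U_xx, U_yy) = diag(12(-2x + 3), -12(3y^2 + 10y + 4)).
At (3, -1): H = diag(-36, 36).
The eigenvalues have opposite signs, so H is indefinite: a saddle point.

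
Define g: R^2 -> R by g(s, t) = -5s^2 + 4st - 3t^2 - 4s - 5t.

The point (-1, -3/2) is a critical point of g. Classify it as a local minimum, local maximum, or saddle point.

local maximum

The Hessian of g is constant: H = [[-10, 4], [4, -6]].
det(H) = (-10)·(-6) − 4² = 44.
det(H) > 0 and tr(H) = -16 < 0, so H is negative definite and the point is a local maximum.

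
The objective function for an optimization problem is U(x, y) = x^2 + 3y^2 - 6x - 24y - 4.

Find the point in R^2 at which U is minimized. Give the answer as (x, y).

U(x,y) separates as P(x) + Q(y) − 4, so its minimum is min P + min Q − 4.
P'(x) = 2x - 6 vanishes at x ∈ {3}; Q'(y) = 6y - 24 vanishes at y ∈ {4}.
Local minima of P (where P''>0): P(3)=-9. Local minima of Q: Q(4)=-48.
So the global minimum of U is P(3) + Q(4) − 4 = -9 − 48 − 4 = -61, attained at (3, 4).

(3, 4)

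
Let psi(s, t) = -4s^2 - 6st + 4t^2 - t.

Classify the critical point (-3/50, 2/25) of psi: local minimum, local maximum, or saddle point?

saddle point

The Hessian of psi is constant: H = [[-8, -6], [-6, 8]].
det(H) = (-8)·8 − (-6)² = -100.
Since det(H) < 0, H is indefinite and the critical point is a saddle point.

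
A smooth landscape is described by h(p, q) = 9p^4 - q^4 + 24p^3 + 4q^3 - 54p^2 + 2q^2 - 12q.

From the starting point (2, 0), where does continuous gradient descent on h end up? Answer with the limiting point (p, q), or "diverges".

(1, 1)

h is separable, so gradient descent decouples: p follows -∂h/∂p, q follows -∂h/∂q.
∂h/∂p = 36p(p - 1)(p + 3); at p=2 this is 360, so p decreases.
∂h/∂q = -4(q - 3)(q - 1)(q + 1); at q=0 this is -12, so q increases.
p converges to its nearest critical value 1 (a local min of the p-part); q converges to 1. The iterate converges to (1, 1).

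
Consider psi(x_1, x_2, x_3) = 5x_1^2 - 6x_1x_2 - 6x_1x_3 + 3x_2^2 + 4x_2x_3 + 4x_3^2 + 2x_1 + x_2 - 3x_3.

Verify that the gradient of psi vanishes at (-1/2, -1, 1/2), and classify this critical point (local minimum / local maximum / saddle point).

∇psi = (10x_1 - 6x_2 - 6x_3 + 2, -6x_1 + 6x_2 + 4x_3 + 1, -6x_1 + 4x_2 + 8x_3 - 3); substituting (-1/2, -1, 1/2) gives ∇psi = (0, 0, 0), so (-1/2, -1, 1/2) is indeed a critical point.
The Hessian is constant: H = [[10, -6, -6], [-6, 6, 4], [-6, 4, 8]].
Leading principal minors: Δ₁ = 10, Δ₂ = 24, Δ₃ = 104.
All leading minors are positive, so H is positive definite: a local minimum.

local minimum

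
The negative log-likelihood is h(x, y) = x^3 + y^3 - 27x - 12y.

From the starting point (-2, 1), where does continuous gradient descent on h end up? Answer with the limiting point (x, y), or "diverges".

(3, 2)

h is separable, so gradient descent decouples: x follows -∂h/∂x, y follows -∂h/∂y.
∂h/∂x = 3(x - 3)(x + 3); at x=-2 this is -15, so x increases.
∂h/∂y = 3(y - 2)(y + 2); at y=1 this is -9, so y increases.
x converges to its nearest critical value 3 (a local min of the x-part); y converges to 2. The iterate converges to (3, 2).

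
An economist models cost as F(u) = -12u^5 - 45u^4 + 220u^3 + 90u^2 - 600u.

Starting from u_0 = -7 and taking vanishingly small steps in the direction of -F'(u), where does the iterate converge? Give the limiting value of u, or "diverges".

-5

F'(u) = -60(u - 2)(u - 1)(u + 1)(u + 5), so F'(-7) = -51840.
Gradient descent moves in the -F' direction, i.e. u is increasing.
The nearest critical point in that direction is u = -5, where F'' = 10080 > 0 (a local minimum). The iterate converges there.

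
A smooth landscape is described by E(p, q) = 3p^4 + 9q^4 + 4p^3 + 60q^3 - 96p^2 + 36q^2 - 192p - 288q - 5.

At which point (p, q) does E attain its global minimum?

E(p,q) separates as A(p) + B(q) − 5, so its minimum is min A + min B − 5.
A'(p) = 12(p - 4)(p + 1)(p + 4) vanishes at p ∈ {-4, -1, 4}; B'(q) = 36(q - 1)(q + 2)(q + 4) vanishes at q ∈ {-4, -2, 1}.
Local minima of A (where A''>0): A(-4)=-256, A(4)=-1280. Local minima of B: B(-4)=192, B(1)=-183.
So the global minimum of E is A(4) + B(1) − 5 = -1280 − 183 − 5 = -1468, attained at (4, 1).

(4, 1)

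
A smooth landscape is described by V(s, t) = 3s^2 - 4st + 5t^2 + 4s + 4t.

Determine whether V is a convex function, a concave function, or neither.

convex

V is quadratic, so its Hessian is the constant matrix H = [[6, -4], [-4, 10]].
det(H) = 44, tr(H) = 16.
det(H) > 0 and tr(H) > 0, so H is positive definite everywhere: convex.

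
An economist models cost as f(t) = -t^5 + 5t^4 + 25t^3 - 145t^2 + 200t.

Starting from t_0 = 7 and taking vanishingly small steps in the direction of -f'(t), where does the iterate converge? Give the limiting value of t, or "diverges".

f'(t) = -5(t - 5)(t - 2)(t - 1)(t + 4), so f'(7) = -3300.
Gradient descent moves in the -f' direction, i.e. t is increasing.
There is no critical point above t=7, and f' keeps the same sign, so the iterate runs off to +∞.

diverges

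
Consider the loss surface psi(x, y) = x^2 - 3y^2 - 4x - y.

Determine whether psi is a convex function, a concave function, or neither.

neither

psi is quadratic, so its Hessian is the constant matrix H = [[2, 0], [0, -6]].
det(H) = -12, tr(H) = -4.
det(H) < 0, so H is indefinite: neither convex nor concave.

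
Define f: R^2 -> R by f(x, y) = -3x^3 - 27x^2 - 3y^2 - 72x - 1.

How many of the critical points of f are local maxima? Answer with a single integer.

f separates as a function of x plus a function of y, so ∇f=0 decouples.
∂f/∂x = -9(x + 2)(x + 4) = 0 at x ∈ {-4, -2}; ∂f/∂y = -6y = 0 at y ∈ {0}.
The Hessian is diagonal: diag(f_xx, f_yy). Second derivatives: f_xx(-4)=18, f_xx(-2)=-18; f_yy(0)=-6.
Local maxima occur where both diagonal entries negative: (-2, 0). Count: 1.

1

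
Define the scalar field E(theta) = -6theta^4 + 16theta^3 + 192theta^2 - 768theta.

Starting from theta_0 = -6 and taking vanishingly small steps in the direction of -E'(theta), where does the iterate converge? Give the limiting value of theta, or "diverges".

E'(theta) = -24(theta - 4)(theta - 2)(theta + 4), so E'(-6) = 3840.
Gradient descent moves in the -E' direction, i.e. theta is decreasing.
There is no critical point below theta=-6, and E' keeps the same sign, so the iterate runs off to −∞.

diverges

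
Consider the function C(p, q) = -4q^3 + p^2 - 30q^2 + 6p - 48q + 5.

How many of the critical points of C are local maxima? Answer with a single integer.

0

C separates as a function of p plus a function of q, so ∇C=0 decouples.
∂C/∂p = 2(p + 3) = 0 at p ∈ {-3}; ∂C/∂q = -12(q + 1)(q + 4) = 0 at q ∈ {-4, -1}.
The Hessian is diagonal: diag(C_pp, C_qq). Second derivatives: C_pp(-3)=2; C_qq(-4)=36, C_qq(-1)=-36.
Local maxima occur where both diagonal entries negative: none. Count: 0.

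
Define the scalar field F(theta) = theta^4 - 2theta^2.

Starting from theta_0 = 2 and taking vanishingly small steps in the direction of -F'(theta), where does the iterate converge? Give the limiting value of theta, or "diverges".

1

F'(theta) = 4theta(theta - 1)(theta + 1), so F'(2) = 24.
Gradient descent moves in the -F' direction, i.e. theta is decreasing.
The nearest critical point in that direction is theta = 1, where F'' = 8 > 0 (a local minimum). The iterate converges there.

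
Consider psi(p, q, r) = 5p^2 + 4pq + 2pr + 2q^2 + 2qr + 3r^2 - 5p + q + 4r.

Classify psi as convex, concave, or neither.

psi is quadratic, so its Hessian is the constant matrix H = [[10, 4, 2], [4, 4, 2], [2, 2, 6]].
Leading principal minors: 10, 24, 120.
All positive ⇒ H ≻ 0 ⇒ convex.

convex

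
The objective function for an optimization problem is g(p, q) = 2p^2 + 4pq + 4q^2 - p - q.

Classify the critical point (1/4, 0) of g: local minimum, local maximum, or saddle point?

local minimum

The Hessian of g is constant: H = [[4, 4], [4, 8]].
det(H) = 4·8 − 4² = 16.
det(H) > 0 and tr(H) = 12 > 0, so H is positive definite and the point is a local minimum.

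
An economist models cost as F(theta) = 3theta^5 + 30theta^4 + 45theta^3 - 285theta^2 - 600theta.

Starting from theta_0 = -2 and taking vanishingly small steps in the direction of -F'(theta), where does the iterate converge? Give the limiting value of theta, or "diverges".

-4

F'(theta) = 15(theta - 2)(theta + 1)(theta + 4)(theta + 5), so F'(-2) = 360.
Gradient descent moves in the -F' direction, i.e. theta is decreasing.
The nearest critical point in that direction is theta = -4, where F'' = 270 > 0 (a local minimum). The iterate converges there.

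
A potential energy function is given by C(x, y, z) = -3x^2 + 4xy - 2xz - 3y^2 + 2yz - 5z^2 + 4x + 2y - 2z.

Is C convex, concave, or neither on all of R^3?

concave

C is quadratic, so its Hessian is the constant matrix H = [[-6, 4, -2], [4, -6, 2], [-2, 2, -10]].
Leading principal minors: -6, 20, -184.
Signs alternate −, +, − ⇒ H ≺ 0 ⇒ concave.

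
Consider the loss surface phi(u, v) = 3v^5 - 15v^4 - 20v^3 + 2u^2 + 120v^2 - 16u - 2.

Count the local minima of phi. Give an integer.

2

phi separates as a function of u plus a function of v, so ∇phi=0 decouples.
∂phi/∂u = 4(u - 4) = 0 at u ∈ {4}; ∂phi/∂v = 15v(v - 4)(v - 2)(v + 2) = 0 at v ∈ {-2, 0, 2, 4}.
The Hessian is diagonal: diag(phi_uu, phi_vv). Second derivatives: phi_uu(4)=4; phi_vv(-2)=-720, phi_vv(0)=240, phi_vv(2)=-240, phi_vv(4)=720.
Local minima occur where both diagonal entries positive: (4, 0), (4, 4). Count: 2.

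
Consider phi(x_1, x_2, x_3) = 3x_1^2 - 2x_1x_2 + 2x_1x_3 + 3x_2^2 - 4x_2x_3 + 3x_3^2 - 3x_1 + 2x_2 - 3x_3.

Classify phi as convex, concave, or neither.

convex

phi is quadratic, so its Hessian is the constant matrix H = [[6, -2, 2], [-2, 6, -4], [2, -4, 6]].
Leading principal minors: 6, 32, 104.
All positive ⇒ H ≻ 0 ⇒ convex.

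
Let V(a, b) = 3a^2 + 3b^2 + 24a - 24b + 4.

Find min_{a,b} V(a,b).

-92

V(a,b) separates as P(a) + Q(b) + 4, so its minimum is min P + min Q + 4.
P'(a) = 6a + 24 vanishes at a ∈ {-4}; Q'(b) = 6b - 24 vanishes at b ∈ {4}.
Local minima of P (where P''>0): P(-4)=-48. Local minima of Q: Q(4)=-48.
So the global minimum of V is P(-4) + Q(4) + 4 = -48 − 48 + 4 = -92, attained at (-4, 4).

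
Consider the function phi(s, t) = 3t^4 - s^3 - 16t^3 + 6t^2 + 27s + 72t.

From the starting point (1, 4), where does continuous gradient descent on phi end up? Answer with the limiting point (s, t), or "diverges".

(-3, 3)

phi is separable, so gradient descent decouples: s follows -∂phi/∂s, t follows -∂phi/∂t.
∂phi/∂s = -3(s - 3)(s + 3); at s=1 this is 24, so s decreases.
∂phi/∂t = 12(t - 3)(t - 2)(t + 1); at t=4 this is 120, so t decreases.
s converges to its nearest critical value -3 (a local min of the s-part); t converges to 3. The iterate converges to (-3, 3).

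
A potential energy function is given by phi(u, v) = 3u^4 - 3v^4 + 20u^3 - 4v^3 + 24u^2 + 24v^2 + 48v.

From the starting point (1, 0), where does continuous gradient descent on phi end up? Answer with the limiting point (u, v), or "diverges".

(0, -1)

phi is separable, so gradient descent decouples: u follows -∂phi/∂u, v follows -∂phi/∂v.
∂phi/∂u = 12u(u + 1)(u + 4); at u=1 this is 120, so u decreases.
∂phi/∂v = -12(v - 2)(v + 1)(v + 2); at v=0 this is 48, so v decreases.
u converges to its nearest critical value 0 (a local min of the u-part); v converges to -1. The iterate converges to (0, -1).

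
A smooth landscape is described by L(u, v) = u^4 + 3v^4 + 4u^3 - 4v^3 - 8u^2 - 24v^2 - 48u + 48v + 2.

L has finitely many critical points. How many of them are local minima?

4

L separates as a function of u plus a function of v, so ∇L=0 decouples.
∂L/∂u = 4(u - 2)(u + 2)(u + 3) = 0 at u ∈ {-3, -2, 2}; ∂L/∂v = 12(v - 2)(v - 1)(v + 2) = 0 at v ∈ {-2, 1, 2}.
The Hessian is diagonal: diag(L_uu, L_vv). Second derivatives: L_uu(-3)=20, L_uu(-2)=-16, L_uu(2)=80; L_vv(-2)=144, L_vv(1)=-36, L_vv(2)=48.
Local minima occur where both diagonal entries positive: (-3, -2), (-3, 2), (2, -2), (2, 2). Count: 4.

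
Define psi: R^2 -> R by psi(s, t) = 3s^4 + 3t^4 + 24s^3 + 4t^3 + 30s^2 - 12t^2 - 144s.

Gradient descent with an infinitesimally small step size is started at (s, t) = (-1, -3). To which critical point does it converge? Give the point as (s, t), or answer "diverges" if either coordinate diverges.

(1, -2)

psi is separable, so gradient descent decouples: s follows -∂psi/∂s, t follows -∂psi/∂t.
∂psi/∂s = 12(s - 1)(s + 3)(s + 4); at s=-1 this is -144, so s increases.
∂psi/∂t = 12t(t - 1)(t + 2); at t=-3 this is -144, so t increases.
s converges to its nearest critical value 1 (a local min of the s-part); t converges to -2. The iterate converges to (1, -2).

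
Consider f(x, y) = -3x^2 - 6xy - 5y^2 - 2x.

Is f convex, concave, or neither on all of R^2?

concave

f is quadratic, so its Hessian is the constant matrix H = [[-6, -6], [-6, -10]].
det(H) = 24, tr(H) = -16.
det(H) > 0 and tr(H) < 0, so H is negative definite everywhere: concave.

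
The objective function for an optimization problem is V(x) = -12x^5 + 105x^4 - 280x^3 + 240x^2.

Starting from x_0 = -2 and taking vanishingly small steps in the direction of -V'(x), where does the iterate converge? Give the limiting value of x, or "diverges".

V'(x) = -60x(x - 4)(x - 2)(x - 1), so V'(-2) = -8640.
Gradient descent moves in the -V' direction, i.e. x is increasing.
The nearest critical point in that direction is x = 0, where V'' = 480 > 0 (a local minimum). The iterate converges there.

0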